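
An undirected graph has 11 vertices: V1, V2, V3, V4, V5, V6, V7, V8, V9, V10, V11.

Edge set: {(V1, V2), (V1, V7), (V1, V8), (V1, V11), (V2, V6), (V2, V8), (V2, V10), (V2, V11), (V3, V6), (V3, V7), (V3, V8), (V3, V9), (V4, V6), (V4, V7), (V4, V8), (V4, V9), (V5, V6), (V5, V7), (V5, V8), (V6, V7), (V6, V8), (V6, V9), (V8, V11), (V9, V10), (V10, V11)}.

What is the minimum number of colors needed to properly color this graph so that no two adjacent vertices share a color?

4

V1, V2, V8, V11 are mutually adjacent (a clique of size 4), so at least 4 colors are needed.
4 colors suffice: V1=1, V2=3, V3=3, V4=3, V5=3, V6=1, V7=2, V8=2, V9=2, V10=1, V11=4. No two adjacent vertices share a color.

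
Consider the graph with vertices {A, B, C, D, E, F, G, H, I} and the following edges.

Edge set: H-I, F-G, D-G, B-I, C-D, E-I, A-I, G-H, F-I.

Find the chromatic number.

2

G and H are adjacent, so at least 2 colors are needed.
2 colors suffice: A=2, B=2, C=1, D=2, E=2, F=2, G=1, H=2, I=1. Every edge joins two different colors.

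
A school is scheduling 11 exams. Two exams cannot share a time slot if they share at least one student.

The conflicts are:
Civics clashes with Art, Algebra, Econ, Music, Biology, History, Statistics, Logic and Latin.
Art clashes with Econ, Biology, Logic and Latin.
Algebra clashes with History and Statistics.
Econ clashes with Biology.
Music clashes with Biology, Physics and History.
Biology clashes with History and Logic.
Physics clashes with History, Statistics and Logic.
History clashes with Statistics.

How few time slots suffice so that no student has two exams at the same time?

4

Civics, Art, Econ, Biology are mutually in conflict, so at least 4 time slots are needed.
4 time slots suffice: time slot 1 → {Civics, Physics}; time slot 2 → {Biology, Statistics, Latin}; time slot 3 → {Art, History}; time slot 4 → {Algebra, Econ, Music, Logic}. Every pair that conflicts lands in different time slots.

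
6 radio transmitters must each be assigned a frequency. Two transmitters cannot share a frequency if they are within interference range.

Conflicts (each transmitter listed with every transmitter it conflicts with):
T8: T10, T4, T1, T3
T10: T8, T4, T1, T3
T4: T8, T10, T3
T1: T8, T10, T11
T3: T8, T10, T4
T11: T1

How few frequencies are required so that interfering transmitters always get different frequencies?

4

T8, T10, T4, T3 pairwise conflict, so at least 4 frequencies are needed.
4 frequencies suffice: frequency 1 → {T10, T11}; frequency 2 → {T8}; frequency 3 → {T1, T3}; frequency 4 → {T4}. No two conflicting transmitters share a frequency.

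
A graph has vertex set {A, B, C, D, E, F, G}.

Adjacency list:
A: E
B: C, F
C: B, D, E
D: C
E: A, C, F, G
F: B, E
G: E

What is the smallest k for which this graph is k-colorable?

C and E are adjacent, so at least 2 colors are needed.
2 colors suffice: color 1 → {B, D, E}; color 2 → {A, C, F, G}. No two adjacent vertices share a color.

2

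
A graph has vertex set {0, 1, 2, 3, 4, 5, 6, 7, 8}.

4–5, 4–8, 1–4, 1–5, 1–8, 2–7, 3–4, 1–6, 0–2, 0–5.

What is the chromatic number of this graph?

1, 4, 5 are pairwise adjacent, so at least 3 colors are needed.
3 colors suffice: color red → {1, 2, 3}; color blue → {0, 4, 6, 7}; color green → {5, 8}. No two adjacent vertices share a color.

3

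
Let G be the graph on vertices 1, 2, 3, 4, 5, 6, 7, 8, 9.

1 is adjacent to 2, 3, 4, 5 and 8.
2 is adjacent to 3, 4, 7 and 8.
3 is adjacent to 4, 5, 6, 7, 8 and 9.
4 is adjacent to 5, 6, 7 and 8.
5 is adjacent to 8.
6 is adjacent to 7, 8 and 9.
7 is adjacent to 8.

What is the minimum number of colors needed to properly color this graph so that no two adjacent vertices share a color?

3, 4, 6, 7, 8 are mutually adjacent (a clique of size 5), so at least 5 colors are needed.
One proper 5-coloring: 1=d, 2=e, 3=a, 4=b, 5=e, 6=e, 7=d, 8=c, 9=b. Every edge joins two different colors.

5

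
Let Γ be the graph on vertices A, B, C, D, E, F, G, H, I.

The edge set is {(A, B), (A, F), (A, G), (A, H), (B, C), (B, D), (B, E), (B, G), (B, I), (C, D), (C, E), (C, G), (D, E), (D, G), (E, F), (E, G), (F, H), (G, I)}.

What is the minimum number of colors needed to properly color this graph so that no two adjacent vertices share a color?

5

B, C, D, E, G are mutually adjacent (a clique of size 5), so at least 5 colors are needed.
One proper 5-coloring: A=green, B=blue, C=yellow, D=purple, E=green, F=red, G=red, H=blue, I=green. Every edge joins two different colors.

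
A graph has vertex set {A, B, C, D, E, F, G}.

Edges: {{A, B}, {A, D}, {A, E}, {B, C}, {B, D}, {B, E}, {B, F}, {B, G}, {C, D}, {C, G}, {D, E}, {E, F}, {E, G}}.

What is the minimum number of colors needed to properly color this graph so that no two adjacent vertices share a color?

A, B, D, E are mutually adjacent (a clique of size 4), so at least 4 colors are needed.
4 colors suffice: color red → {B}; color blue → {C, E}; color green → {D, F, G}; color yellow → {A}. No two adjacent vertices share a color.

4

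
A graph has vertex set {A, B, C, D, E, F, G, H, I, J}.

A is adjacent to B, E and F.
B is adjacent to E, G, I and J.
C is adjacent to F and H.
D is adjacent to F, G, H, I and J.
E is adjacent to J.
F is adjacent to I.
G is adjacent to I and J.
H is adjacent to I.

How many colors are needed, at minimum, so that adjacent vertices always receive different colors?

3

D, G, J are pairwise adjacent, so at least 3 colors are needed.
3 colors suffice: A=2, B=1, C=1, D=1, E=3, F=3, G=3, H=3, I=2, J=2. No two adjacent vertices share a color.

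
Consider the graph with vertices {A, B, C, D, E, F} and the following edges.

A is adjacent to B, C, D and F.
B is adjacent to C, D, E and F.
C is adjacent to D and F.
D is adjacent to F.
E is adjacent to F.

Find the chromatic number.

A, B, C, D, F form a clique, so at least 5 colors are needed.
5 colors suffice: color 1 → {B}; color 2 → {F}; color 3 → {C, E}; color 4 → {A}; color 5 → {D}. Every edge joins two different colors.

5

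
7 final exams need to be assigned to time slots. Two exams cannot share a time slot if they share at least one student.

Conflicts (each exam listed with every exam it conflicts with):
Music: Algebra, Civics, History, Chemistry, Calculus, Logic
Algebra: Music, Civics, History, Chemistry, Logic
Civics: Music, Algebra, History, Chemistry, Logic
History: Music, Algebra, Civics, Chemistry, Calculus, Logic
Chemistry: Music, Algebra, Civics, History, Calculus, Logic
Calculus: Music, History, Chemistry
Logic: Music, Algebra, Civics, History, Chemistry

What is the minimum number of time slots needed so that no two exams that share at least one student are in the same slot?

6

Music, Algebra, Civics, History, Chemistry, Logic all conflict with each other, so at least 6 time slots are needed.
6 time slots suffice: Music=3, Algebra=4, Civics=5, History=2, Chemistry=1, Calculus=4, Logic=6. No two conflicting exams share a time slot.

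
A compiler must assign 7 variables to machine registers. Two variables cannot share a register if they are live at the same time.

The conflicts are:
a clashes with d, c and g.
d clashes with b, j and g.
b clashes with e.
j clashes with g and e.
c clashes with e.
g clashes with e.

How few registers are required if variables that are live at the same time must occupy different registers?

j, g, e pairwise conflict, so at least 3 registers are needed.
3 registers suffice: register 1 → {b, c, g}; register 2 → {d, e}; register 3 → {a, j}. No two conflicting variables share a register.

3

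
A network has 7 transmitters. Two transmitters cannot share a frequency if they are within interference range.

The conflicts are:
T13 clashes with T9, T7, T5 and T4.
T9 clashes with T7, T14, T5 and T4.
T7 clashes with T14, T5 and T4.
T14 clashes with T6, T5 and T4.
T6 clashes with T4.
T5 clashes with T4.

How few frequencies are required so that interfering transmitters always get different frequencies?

5

T13, T9, T7, T5, T4 are mutually in conflict, so at least 5 frequencies are needed.
5 frequencies suffice: frequency 1 → {T4}; frequency 2 → {T6, T5}; frequency 3 → {T7}; frequency 4 → {T13, T14}; frequency 5 → {T9}. No two conflicting transmitters share a frequency.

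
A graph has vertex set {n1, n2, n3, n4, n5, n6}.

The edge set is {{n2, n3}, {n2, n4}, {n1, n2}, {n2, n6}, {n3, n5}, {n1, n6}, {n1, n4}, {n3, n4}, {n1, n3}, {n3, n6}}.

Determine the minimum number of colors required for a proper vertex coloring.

4

n1, n2, n3, n6 form a clique, so at least 4 colors are needed.
One proper 4-coloring: n1=2, n2=3, n3=1, n4=4, n5=2, n6=4. Every edge joins two different colors.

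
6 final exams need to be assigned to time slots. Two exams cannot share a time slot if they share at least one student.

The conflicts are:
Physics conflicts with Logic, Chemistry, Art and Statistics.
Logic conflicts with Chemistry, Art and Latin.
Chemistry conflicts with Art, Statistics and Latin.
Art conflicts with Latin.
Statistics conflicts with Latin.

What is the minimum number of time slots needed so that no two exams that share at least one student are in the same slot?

4

Logic, Chemistry, Art, Latin are mutually in conflict, so at least 4 time slots are needed.
4 time slots suffice: Physics=3, Logic=2, Chemistry=1, Art=4, Statistics=2, Latin=3. Each listed conflict is separated.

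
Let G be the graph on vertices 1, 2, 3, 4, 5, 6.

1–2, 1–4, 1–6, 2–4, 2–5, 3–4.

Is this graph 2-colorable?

1, 2, 4 are pairwise adjacent, so at least 3 colors are needed.
So 2 colors are not enough.

No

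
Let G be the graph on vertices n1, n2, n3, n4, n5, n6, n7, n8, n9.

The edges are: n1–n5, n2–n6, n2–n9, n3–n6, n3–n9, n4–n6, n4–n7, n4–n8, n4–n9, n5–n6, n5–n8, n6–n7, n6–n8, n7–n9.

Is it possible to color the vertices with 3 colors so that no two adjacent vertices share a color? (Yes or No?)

The chromatic number is 3. n4, n7, n9 form a triangle, so at least 3 colors are needed.
3 colors suffice: n1=1, n2=2, n3=2, n4=2, n5=2, n6=1, n7=3, n8=3, n9=1.
That is already a proper 3-coloring.

Yes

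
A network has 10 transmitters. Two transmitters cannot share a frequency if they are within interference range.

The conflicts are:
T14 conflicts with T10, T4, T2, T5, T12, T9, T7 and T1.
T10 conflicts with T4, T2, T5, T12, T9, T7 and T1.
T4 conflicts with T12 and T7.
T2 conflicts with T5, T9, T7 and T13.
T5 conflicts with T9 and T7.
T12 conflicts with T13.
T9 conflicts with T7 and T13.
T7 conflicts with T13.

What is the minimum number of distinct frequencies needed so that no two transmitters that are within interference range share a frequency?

6

T14, T10, T2, T5, T9, T7 are mutually in conflict, so at least 6 frequencies are needed.
6 frequencies suffice: frequency 1 → {T14, T13}; frequency 2 → {T10}; frequency 3 → {T12, T7, T1}; frequency 4 → {T4, T9}; frequency 5 → {T2}; frequency 6 → {T5}. Each listed conflict is separated.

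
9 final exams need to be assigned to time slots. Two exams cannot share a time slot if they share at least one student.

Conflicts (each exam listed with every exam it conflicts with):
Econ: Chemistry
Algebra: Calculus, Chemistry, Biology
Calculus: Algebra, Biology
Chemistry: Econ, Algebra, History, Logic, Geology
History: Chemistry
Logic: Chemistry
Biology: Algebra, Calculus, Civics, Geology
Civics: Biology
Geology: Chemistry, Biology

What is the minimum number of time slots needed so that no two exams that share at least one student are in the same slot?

Algebra, Calculus, Biology pairwise conflict, so at least 3 time slots are needed.
3 time slots suffice: Econ=2, Algebra=2, Calculus=3, Chemistry=1, History=2, Logic=2, Biology=1, Civics=2, Geology=2. No two conflicting exams share a time slot.

3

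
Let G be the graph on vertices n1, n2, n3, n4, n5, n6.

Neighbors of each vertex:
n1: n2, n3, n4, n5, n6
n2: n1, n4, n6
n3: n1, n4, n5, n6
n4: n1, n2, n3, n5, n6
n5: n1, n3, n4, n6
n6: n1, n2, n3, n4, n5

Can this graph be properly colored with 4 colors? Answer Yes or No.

n1, n3, n4, n5, n6 form a clique, so at least 5 colors are needed.
So 4 colors are not enough.

No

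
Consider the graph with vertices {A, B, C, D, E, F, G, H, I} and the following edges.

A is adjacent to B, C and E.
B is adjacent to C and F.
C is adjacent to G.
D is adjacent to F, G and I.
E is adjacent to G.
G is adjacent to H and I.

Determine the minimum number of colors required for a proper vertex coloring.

A, B, C are mutually adjacent, so at least 3 colors are needed.
A valid assignment using 3 colors: A=3, B=1, C=2, D=2, E=2, F=3, G=1, H=2, I=3. Each edge has distinct colors on its endpoints.

3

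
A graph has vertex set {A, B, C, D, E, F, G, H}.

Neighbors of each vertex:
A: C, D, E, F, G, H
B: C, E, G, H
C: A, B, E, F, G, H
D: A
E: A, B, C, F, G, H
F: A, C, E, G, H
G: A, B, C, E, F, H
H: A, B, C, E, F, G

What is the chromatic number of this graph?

A, C, E, F, G, H are mutually adjacent (a clique of size 6), so at least 6 colors are needed.
6 colors suffice: color 1 → {A, B}; color 2 → {D, E}; color 3 → {H}; color 4 → {G}; color 5 → {C}; color 6 → {F}. Every edge joins two different colors.

6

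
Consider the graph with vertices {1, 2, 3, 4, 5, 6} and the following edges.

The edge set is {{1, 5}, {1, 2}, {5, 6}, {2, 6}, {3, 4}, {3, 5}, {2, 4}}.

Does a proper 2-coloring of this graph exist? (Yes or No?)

The cycle 3-4-2-6-5-3 has odd length 5, so it cannot be 2-colored; at least 3 colors are needed.
So 2 colors are not enough.

No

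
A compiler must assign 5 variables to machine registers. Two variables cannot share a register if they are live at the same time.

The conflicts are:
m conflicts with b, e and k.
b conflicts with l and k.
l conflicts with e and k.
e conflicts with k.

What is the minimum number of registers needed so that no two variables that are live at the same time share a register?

b, l, k pairwise conflict, so at least 3 registers are needed.
3 registers suffice: register 1 → {k}; register 2 → {b, e}; register 3 → {m, l}. Each listed conflict is separated.

3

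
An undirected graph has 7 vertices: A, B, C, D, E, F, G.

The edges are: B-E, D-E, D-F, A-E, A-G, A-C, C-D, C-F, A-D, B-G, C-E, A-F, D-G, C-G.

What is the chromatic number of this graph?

4

A, C, D, E are mutually adjacent (a clique of size 4), so at least 4 colors are needed.
4 colors suffice: color 1 → {B, C}; color 2 → {A}; color 3 → {D}; color 4 → {E, F, G}. No two adjacent vertices share a color.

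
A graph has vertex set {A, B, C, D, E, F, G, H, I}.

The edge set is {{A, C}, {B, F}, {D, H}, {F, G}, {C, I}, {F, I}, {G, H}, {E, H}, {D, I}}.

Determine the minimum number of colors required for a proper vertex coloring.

3

The cycle F-G-H-D-I-F has odd length 5, so it cannot be 2-colored; at least 3 colors are needed.
3 colors suffice: A=1, B=1, C=2, D=2, E=2, F=2, G=3, H=1, I=1. Every edge joins two different colors.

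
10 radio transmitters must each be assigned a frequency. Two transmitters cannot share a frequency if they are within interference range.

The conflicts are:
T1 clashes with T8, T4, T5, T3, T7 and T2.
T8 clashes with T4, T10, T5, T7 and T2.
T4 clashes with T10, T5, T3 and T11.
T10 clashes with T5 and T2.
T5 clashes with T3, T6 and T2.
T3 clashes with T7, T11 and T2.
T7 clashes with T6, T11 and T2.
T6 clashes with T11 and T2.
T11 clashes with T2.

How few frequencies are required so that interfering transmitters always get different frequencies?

T8, T4, T10, T5 are mutually in conflict, so at least 4 frequencies are needed.
Using 4 frequencies: T1=4, T8=3, T4=1, T10=4, T5=2, T3=3, T7=2, T6=3, T11=4, T2=1. Each listed conflict is separated.

4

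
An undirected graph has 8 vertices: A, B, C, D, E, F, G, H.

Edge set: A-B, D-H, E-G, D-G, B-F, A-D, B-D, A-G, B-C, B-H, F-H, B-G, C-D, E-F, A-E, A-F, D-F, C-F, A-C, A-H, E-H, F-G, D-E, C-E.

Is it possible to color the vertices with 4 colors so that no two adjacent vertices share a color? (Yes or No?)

A, B, C, D, F are pairwise adjacent (a clique of size 5), so at least 5 colors are needed.
So 4 colors are not enough.

No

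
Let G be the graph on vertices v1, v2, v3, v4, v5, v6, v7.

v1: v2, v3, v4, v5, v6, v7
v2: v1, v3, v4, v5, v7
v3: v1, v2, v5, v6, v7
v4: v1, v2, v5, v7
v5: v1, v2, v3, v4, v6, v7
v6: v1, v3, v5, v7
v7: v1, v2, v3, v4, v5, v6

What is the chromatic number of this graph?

v1, v2, v4, v5, v7 are mutually adjacent (a clique of size 5), so at least 5 colors are needed.
5 colors suffice: color red → {v5}; color blue → {v7}; color green → {v1}; color yellow → {v2, v6}; color purple → {v3, v4}. No two adjacent vertices share a color.

5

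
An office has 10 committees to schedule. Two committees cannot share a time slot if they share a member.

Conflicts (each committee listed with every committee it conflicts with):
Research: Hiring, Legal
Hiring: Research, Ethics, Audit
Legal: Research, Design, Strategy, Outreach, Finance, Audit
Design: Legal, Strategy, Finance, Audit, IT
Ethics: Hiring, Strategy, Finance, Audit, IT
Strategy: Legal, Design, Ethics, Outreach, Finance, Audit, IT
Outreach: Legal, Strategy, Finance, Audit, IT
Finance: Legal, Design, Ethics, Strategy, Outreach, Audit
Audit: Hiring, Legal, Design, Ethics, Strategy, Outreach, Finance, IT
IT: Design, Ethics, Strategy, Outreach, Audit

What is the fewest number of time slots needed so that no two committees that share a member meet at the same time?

Legal, Design, Strategy, Finance, Audit all conflict with each other, so at least 5 time slots are needed.
5 time slots suffice: time slot 1 → {Research, Audit}; time slot 2 → {Hiring, Strategy}; time slot 3 → {Finance, IT}; time slot 4 → {Legal, Ethics}; time slot 5 → {Design, Outreach}. Every pair that conflicts lands in different time slots.

5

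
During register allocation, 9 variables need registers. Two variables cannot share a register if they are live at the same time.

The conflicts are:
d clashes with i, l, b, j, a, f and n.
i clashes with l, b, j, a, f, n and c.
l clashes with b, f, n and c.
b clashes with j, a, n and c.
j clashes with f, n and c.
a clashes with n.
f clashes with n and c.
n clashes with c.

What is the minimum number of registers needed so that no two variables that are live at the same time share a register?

d, i, l, b, n are mutually in conflict, so at least 5 registers are needed.
Using 5 registers: d=3, i=1, l=5, b=4, j=5, a=5, f=4, n=2, c=3. Every pair that conflicts lands in different registers.

5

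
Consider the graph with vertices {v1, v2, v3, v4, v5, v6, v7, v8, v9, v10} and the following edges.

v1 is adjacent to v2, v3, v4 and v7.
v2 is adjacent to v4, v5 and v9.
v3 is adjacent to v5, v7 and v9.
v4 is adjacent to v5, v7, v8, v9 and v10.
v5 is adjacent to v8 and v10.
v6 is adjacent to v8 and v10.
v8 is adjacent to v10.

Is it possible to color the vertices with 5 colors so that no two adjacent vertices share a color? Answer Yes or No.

The chromatic number is 4. v4, v5, v8, v10 are mutually adjacent (a clique of size 4), so at least 4 colors are needed.
4 colors suffice: v1=2, v2=3, v3=1, v4=1, v5=2, v6=1, v7=3, v8=4, v9=2, v10=3.
Since 5 ≥ 4, a proper 5-coloring certainly exists.

Yes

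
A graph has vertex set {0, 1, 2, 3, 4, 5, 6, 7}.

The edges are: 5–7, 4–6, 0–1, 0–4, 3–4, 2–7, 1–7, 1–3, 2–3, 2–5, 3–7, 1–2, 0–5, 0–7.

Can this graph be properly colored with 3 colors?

No

1, 2, 3, 7 form a clique, so at least 4 colors are needed.
So 3 colors are not enough.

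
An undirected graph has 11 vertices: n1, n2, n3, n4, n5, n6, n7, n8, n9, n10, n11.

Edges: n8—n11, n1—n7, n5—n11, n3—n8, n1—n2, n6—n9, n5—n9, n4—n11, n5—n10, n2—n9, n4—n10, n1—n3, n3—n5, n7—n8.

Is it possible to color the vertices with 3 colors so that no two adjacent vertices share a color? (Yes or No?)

The chromatic number is 3. The cycle n1-n3-n5-n9-n2-n1 has odd length 5, so it cannot be 2-colored; at least 3 colors are needed.
3 colors suffice: n1=1, n2=3, n3=2, n4=1, n5=1, n6=1, n7=2, n8=1, n9=2, n10=2, n11=2.
That is already a proper 3-coloring.

Yes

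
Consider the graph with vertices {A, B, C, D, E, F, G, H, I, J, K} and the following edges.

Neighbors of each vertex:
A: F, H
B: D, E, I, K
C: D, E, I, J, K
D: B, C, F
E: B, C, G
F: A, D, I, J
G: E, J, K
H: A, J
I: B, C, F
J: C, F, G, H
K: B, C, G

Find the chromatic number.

2

E and G are adjacent, so at least 2 colors are needed.
2 colors suffice: color 1 → {B, C, F, G, H}; color 2 → {A, D, E, I, J, K}. Each edge has distinct colors on its endpoints.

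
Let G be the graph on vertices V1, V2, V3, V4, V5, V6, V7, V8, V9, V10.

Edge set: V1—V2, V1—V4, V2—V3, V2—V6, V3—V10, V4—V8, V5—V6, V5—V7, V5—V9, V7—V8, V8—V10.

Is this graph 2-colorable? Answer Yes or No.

The cycle V7-V8-V10-V3-V2-V6-V5-V7 has odd length 7, so it cannot be 2-colored; at least 3 colors are needed.
So 2 colors are not enough.

No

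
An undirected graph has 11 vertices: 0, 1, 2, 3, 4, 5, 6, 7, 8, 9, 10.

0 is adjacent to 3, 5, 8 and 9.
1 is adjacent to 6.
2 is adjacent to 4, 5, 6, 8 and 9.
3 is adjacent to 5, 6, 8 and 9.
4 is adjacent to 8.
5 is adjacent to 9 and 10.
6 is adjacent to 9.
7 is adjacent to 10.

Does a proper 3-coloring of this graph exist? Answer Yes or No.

No

0, 3, 5, 9 are mutually adjacent (a clique of size 4), so at least 4 colors are needed.
So 3 colors are not enough.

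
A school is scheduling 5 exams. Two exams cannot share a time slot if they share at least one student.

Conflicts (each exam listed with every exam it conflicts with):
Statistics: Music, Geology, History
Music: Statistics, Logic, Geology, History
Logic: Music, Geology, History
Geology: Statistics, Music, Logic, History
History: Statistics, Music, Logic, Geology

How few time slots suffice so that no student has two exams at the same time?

4

Music, Logic, Geology, History are mutually in conflict, so at least 4 time slots are needed.
Using 4 time slots: Statistics=4, Music=1, Logic=4, Geology=2, History=3. No two conflicting exams share a time slot.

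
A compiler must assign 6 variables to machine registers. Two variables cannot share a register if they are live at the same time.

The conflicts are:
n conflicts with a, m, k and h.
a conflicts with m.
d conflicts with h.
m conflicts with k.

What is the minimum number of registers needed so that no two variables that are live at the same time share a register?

3

n, m, k pairwise conflict, so at least 3 registers are needed.
Using 3 registers: n=1, a=3, d=1, m=2, k=3, h=2. Each listed conflict is separated.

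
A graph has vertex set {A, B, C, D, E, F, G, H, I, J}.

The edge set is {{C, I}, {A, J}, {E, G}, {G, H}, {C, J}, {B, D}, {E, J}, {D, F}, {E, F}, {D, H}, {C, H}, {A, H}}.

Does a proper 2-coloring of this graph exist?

The cycle J-E-G-H-C-J has odd length 5, so it cannot be 2-colored; at least 3 colors are needed.
So 2 colors are not enough.

No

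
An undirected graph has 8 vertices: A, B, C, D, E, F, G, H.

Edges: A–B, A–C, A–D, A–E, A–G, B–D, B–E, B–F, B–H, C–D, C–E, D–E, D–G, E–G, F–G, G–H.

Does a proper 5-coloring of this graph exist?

The chromatic number is 4. A, B, D, E are mutually adjacent (a clique of size 4), so at least 4 colors are needed.
4 colors suffice: color 1 → {B, C, G}; color 2 → {D, F, H}; color 3 → {A}; color 4 → {E}.
Since 5 ≥ 4, a proper 5-coloring certainly exists.

Yes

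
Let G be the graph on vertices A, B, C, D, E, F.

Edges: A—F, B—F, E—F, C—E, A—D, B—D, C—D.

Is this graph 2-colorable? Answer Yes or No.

No

The cycle C-D-A-F-E-C has odd length 5, so it cannot be 2-colored; at least 3 colors are needed.
So 2 colors are not enough.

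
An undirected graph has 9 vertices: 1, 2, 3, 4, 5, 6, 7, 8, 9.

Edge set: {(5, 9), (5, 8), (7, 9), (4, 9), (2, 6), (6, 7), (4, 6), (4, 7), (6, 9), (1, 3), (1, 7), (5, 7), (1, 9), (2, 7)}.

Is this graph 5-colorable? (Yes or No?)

The chromatic number is 4. 4, 6, 7, 9 form a clique, so at least 4 colors are needed.
4 colors suffice: color red → {3, 7, 8}; color blue → {2, 9}; color green → {1, 5, 6}; color yellow → {4}.
Since 5 ≥ 4, a proper 5-coloring certainly exists.

Yes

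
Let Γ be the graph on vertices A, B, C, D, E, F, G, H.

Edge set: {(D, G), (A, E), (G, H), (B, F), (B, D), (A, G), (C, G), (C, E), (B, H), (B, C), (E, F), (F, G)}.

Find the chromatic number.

E and F are adjacent, so at least 2 colors are needed.
2 colors suffice: A=blue, B=red, C=blue, D=blue, E=red, F=blue, G=red, H=blue. Each edge has distinct colors on its endpoints.

2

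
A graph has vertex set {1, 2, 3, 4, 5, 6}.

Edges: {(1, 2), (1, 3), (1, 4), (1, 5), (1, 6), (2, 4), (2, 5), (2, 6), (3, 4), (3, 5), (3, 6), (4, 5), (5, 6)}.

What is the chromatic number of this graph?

4

1, 2, 5, 6 are pairwise adjacent (a clique of size 4), so at least 4 colors are needed.
4 colors suffice: color red → {5}; color blue → {1}; color green → {2, 3}; color yellow → {4, 6}. Every edge joins two different colors.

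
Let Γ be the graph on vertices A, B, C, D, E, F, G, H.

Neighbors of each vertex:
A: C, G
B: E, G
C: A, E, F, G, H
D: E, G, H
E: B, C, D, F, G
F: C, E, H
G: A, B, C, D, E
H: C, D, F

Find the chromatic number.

C, F, H form a triangle, so at least 3 colors are needed.
A valid assignment using 3 colors: A=green, B=blue, C=blue, D=blue, E=green, F=red, G=red, H=green. Every edge joins two different colors.

3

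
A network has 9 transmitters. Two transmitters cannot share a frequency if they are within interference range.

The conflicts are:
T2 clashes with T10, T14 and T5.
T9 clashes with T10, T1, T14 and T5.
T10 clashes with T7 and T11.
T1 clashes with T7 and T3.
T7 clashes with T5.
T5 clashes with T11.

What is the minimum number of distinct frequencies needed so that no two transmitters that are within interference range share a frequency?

T9 and T14 conflict, so at least 2 frequencies are needed.
A valid assignment using 2 frequencies: T2=1, T9=1, T10=2, T1=2, T7=1, T3=1, T14=2, T5=2, T11=1. No two conflicting transmitters share a frequency.

2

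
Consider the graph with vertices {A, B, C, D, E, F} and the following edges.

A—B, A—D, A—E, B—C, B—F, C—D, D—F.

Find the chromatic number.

2

A and B are adjacent, so at least 2 colors are needed.
2 colors suffice: A=1, B=2, C=1, D=2, E=2, F=1. Each edge has distinct colors on its endpoints.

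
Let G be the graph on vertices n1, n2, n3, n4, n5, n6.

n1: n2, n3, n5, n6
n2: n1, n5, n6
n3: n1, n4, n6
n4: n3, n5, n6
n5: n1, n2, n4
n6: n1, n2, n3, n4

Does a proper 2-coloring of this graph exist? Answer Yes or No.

No

n1, n2, n5 are mutually adjacent, so at least 3 colors are needed.
So 2 colors are not enough.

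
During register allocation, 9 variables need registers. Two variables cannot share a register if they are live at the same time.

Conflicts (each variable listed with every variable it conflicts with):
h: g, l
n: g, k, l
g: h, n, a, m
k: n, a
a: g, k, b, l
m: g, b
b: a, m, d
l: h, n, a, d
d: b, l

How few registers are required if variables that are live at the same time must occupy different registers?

h and l conflict, so at least 2 registers are needed.
2 registers suffice: h=1, n=1, g=2, k=2, a=1, m=1, b=2, l=2, d=1. Each listed conflict is separated.

2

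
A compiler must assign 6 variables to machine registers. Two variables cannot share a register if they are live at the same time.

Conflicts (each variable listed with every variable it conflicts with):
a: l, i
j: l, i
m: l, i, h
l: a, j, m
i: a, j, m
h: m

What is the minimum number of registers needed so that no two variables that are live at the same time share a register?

2

j and i conflict, so at least 2 registers are needed.
2 registers suffice: a=1, j=1, m=1, l=2, i=2, h=2. Every pair that conflicts lands in different registers.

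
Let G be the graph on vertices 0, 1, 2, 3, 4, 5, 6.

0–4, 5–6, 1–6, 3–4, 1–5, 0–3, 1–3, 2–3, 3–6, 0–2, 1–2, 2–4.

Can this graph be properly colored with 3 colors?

No

0, 2, 3, 4 are pairwise adjacent (a clique of size 4), so at least 4 colors are needed.
So 3 colors are not enough.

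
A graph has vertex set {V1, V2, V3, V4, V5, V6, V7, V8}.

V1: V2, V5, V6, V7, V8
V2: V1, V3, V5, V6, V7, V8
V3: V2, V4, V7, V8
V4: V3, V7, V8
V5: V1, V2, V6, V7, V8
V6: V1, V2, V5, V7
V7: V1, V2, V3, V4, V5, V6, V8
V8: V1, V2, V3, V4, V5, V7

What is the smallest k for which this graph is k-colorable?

V1, V2, V5, V7, V8 are pairwise adjacent (a clique of size 5), so at least 5 colors are needed.
A valid assignment using 5 colors: V1=yellow, V2=blue, V3=yellow, V4=blue, V5=purple, V6=green, V7=red, V8=green. Every edge joins two different colors.

5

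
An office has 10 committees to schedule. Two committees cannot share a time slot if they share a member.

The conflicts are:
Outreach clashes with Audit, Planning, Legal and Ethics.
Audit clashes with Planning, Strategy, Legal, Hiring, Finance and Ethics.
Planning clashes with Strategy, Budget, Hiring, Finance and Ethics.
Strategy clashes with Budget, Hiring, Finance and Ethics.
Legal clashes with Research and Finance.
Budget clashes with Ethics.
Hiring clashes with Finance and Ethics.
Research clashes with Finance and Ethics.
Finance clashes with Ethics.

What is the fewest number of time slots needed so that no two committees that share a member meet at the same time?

6

Audit, Planning, Strategy, Hiring, Finance, Ethics all conflict with each other, so at least 6 time slots are needed.
6 time slots suffice: time slot 1 → {Legal, Ethics}; time slot 2 → {Audit, Budget, Research}; time slot 3 → {Planning}; time slot 4 → {Outreach, Finance}; time slot 5 → {Strategy}; time slot 6 → {Hiring}. Each listed conflict is separated.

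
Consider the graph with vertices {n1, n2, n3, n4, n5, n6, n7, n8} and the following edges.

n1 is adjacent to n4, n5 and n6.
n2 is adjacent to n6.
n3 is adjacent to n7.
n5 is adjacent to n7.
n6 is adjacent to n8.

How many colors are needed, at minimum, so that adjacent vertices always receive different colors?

2

n2 and n6 are adjacent, so at least 2 colors are needed.
2 colors suffice: n1=blue, n2=blue, n3=red, n4=red, n5=red, n6=red, n7=blue, n8=blue. No two adjacent vertices share a color.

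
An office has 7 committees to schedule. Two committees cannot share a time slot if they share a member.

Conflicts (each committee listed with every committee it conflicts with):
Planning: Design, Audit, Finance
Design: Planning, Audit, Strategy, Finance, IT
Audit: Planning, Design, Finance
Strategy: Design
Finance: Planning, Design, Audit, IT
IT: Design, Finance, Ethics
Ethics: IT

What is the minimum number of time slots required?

4

Planning, Design, Audit, Finance are mutually in conflict, so at least 4 time slots are needed.
4 time slots suffice: time slot 1 → {Design, Ethics}; time slot 2 → {Strategy, Finance}; time slot 3 → {Audit, IT}; time slot 4 → {Planning}. No two conflicting committees share a time slot.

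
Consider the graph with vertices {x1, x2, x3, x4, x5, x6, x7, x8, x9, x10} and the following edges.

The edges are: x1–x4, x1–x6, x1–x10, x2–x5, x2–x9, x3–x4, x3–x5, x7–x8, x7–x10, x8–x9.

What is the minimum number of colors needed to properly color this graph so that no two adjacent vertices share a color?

The cycle x9-x8-x7-x10-x1-x4-x3-x5-x2-x9 has odd length 9, so it cannot be 2-colored; at least 3 colors are needed.
3 colors suffice: color 1 → {x1, x5, x7, x9}; color 2 → {x2, x4, x6, x8, x10}; color 3 → {x3}. Each edge has distinct colors on its endpoints.

3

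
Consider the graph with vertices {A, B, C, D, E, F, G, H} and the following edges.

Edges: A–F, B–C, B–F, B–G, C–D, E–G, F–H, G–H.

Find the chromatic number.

2

B and F are adjacent, so at least 2 colors are needed.
A valid assignment using 2 colors: A=red, B=red, C=blue, D=red, E=red, F=blue, G=blue, H=red. Every edge joins two different colors.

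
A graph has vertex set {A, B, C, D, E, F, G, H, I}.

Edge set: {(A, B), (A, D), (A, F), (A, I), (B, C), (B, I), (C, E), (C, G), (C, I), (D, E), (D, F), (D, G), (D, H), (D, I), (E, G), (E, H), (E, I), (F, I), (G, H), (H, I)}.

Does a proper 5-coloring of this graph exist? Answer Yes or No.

Yes

The chromatic number is 4. A, D, F, I form a clique, so at least 4 colors are needed.
4 colors suffice: color 1 → {G, I}; color 2 → {C, D}; color 3 → {A, E}; color 4 → {B, F, H}.
Since 5 ≥ 4, a proper 5-coloring certainly exists.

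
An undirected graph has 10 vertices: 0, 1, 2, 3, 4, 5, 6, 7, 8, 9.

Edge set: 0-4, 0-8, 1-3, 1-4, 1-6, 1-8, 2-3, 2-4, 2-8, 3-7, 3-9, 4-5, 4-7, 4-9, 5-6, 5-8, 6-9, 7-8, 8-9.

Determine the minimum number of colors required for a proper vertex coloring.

2

1 and 4 are adjacent, so at least 2 colors are needed.
2 colors suffice: color red → {3, 4, 6, 8}; color blue → {0, 1, 2, 5, 7, 9}. Each edge has distinct colors on its endpoints.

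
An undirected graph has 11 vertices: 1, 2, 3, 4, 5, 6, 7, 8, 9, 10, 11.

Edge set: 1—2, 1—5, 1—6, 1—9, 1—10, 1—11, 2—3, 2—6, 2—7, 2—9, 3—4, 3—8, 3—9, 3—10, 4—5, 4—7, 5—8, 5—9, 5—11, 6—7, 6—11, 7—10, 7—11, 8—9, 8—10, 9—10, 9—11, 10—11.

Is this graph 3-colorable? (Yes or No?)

No

1, 5, 9, 11 form a clique, so at least 4 colors are needed.
So 3 colors are not enough.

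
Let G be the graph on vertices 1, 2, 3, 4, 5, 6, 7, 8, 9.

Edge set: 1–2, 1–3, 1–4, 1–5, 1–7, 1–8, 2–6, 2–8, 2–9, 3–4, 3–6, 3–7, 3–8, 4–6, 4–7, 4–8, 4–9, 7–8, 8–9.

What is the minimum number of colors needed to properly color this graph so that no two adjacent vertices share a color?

1, 3, 4, 7, 8 form a clique, so at least 5 colors are needed.
5 colors suffice: 1=red, 2=green, 3=yellow, 4=green, 5=blue, 6=red, 7=purple, 8=blue, 9=red. No two adjacent vertices share a color.

5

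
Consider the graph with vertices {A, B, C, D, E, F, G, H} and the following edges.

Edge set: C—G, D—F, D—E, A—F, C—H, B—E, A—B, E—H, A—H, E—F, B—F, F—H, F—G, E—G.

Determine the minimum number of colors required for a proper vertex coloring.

3

E, F, G are pairwise adjacent, so at least 3 colors are needed.
3 colors suffice: color 1 → {C, F}; color 2 → {A, E}; color 3 → {B, D, G, H}. Every edge joins two different colors.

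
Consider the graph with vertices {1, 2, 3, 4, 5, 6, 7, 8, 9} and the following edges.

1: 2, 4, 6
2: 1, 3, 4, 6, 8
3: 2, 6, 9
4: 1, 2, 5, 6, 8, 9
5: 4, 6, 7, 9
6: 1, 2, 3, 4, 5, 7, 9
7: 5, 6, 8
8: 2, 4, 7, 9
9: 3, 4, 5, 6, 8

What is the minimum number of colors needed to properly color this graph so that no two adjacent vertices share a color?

4

1, 2, 4, 6 are mutually adjacent (a clique of size 4), so at least 4 colors are needed.
4 colors suffice: color red → {6, 8}; color blue → {3, 4, 7}; color green → {2, 9}; color yellow → {1, 5}. Every edge joins two different colors.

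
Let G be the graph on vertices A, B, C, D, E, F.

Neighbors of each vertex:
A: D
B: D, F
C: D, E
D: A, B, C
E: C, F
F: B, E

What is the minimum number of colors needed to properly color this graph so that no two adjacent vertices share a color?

The cycle D-C-E-F-B-D has odd length 5, so it cannot be 2-colored; at least 3 colors are needed.
One proper 3-coloring: A=blue, B=blue, C=blue, D=red, E=red, F=green. No two adjacent vertices share a color.

3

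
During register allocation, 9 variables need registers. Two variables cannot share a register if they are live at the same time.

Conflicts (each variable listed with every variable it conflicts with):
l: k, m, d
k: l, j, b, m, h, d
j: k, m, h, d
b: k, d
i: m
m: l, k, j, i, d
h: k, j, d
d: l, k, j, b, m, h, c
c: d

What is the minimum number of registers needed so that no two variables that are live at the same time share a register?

k, j, h, d pairwise conflict, so at least 4 registers are needed.
4 registers suffice: register 1 → {i, d}; register 2 → {k, c}; register 3 → {b, m, h}; register 4 → {l, j}. Each listed conflict is separated.

4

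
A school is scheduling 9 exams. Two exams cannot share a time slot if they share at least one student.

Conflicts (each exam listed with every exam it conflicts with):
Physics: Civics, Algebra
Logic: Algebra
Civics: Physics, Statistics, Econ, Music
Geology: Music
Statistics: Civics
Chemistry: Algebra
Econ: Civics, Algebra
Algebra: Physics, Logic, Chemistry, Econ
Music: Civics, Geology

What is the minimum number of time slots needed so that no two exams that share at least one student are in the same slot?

Civics and Statistics conflict, so at least 2 time slots are needed.
2 time slots suffice: time slot 1 → {Civics, Geology, Algebra}; time slot 2 → {Physics, Logic, Statistics, Chemistry, Econ, Music}. No two conflicting exams share a time slot.

2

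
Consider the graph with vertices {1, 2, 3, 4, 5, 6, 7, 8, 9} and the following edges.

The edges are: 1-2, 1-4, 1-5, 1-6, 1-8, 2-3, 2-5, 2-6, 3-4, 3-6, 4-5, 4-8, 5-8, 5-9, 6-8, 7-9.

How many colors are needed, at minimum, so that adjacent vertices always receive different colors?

4

1, 4, 5, 8 form a clique, so at least 4 colors are needed.
4 colors suffice: color red → {5, 6, 7}; color blue → {1, 3, 9}; color green → {2, 4}; color yellow → {8}. Every edge joins two different colors.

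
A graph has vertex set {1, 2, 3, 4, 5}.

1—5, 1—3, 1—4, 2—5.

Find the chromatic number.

1 and 5 are adjacent, so at least 2 colors are needed.
2 colors suffice: color red → {1, 2}; color blue → {3, 4, 5}. No two adjacent vertices share a color.

2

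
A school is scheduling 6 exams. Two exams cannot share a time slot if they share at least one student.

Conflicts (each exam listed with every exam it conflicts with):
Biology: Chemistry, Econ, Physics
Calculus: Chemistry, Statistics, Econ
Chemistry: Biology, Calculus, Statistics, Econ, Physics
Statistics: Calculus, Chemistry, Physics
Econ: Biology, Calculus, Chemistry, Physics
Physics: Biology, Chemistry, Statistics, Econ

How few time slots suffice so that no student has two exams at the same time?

4

Biology, Chemistry, Econ, Physics pairwise conflict, so at least 4 time slots are needed.
4 time slots suffice: time slot 1 → {Chemistry}; time slot 2 → {Calculus, Physics}; time slot 3 → {Statistics, Econ}; time slot 4 → {Biology}. No two conflicting exams share a time slot.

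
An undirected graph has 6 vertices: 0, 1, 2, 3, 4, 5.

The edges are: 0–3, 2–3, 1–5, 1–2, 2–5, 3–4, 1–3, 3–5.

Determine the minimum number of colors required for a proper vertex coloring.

4

1, 2, 3, 5 are mutually adjacent (a clique of size 4), so at least 4 colors are needed.
One proper 4-coloring: 0=blue, 1=blue, 2=yellow, 3=red, 4=blue, 5=green. No two adjacent vertices share a color.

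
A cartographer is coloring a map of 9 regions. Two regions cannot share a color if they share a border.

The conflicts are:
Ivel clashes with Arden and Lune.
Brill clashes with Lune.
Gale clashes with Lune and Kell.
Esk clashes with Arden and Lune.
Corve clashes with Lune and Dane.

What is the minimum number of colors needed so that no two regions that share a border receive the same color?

2

Brill and Lune conflict, so at least 2 colors are needed.
2 colors suffice: color 1 → {Arden, Lune, Kell, Dane}; color 2 → {Ivel, Brill, Gale, Esk, Corve}. Each listed conflict is separated.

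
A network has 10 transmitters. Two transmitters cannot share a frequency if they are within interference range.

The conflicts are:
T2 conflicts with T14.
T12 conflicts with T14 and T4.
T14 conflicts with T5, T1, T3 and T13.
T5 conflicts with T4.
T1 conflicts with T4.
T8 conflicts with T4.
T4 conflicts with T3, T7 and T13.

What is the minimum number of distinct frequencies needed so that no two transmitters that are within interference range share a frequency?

2

T1 and T4 conflict, so at least 2 frequencies are needed.
2 frequencies suffice: frequency 1 → {T14, T4}; frequency 2 → {T2, T12, T5, T1, T8, T3, T7, T13}. No two conflicting transmitters share a frequency.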